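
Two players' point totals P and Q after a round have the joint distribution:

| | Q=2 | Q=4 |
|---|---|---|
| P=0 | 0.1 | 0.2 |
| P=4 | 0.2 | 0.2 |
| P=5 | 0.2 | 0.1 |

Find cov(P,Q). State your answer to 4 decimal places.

E[P] = 3.1,  E[Q] = 3
E[PQ] = 8.8
cov(P,Q) = E[PQ] − E[P]E[Q] = 8.8 − (3.1)(3) = -0.5

-0.5000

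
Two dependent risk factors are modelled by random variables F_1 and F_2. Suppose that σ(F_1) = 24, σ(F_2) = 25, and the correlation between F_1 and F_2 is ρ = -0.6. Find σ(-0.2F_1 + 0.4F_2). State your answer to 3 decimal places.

Var(F_1) = (24)² = 576;  Var(F_2) = (25)² = 625
cov(F_1,F_2) = ρ·σ(F_1)·σ(F_2) = -0.6·24·25 = -360
Var(-0.2F_1 + 0.4F_2) = (-0.2)²·Var(F_1) + (0.4)²·Var(F_2) + 2·(-0.2)·(0.4)·cov(F_1,F_2)
= 0.04·576 + 0.16·625 + -0.16·-360 = 180.64
σ(-0.2F_1 + 0.4F_2) = √180.64 ≈ 13.440

13.440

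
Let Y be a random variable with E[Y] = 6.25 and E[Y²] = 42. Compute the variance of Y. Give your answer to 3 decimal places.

2.938

Var(Y) = 42 − (6.25)² = 2.9375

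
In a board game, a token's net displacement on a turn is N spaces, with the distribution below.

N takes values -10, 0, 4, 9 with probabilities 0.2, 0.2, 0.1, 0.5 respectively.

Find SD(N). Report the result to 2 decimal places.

7.33

E[N] = (-10)(0.2) + (0)(0.2) + (4)(0.1) + (9)(0.5) = 2.9
E[N²] = (-10)²(0.2) + (0)²(0.2) + (4)²(0.1) + (9)²(0.5) = 62.1
V(N) = E[N²] − (E[N])² = 62.1 − (2.9)² = 53.69
SD(N) = √53.69 ≈ 7.33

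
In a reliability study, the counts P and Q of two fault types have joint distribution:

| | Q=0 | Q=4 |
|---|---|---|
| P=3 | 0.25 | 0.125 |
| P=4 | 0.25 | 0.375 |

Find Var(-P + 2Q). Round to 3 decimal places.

E[P] = 3.625,  E[Q] = 2,  E[PQ] = 7.5
Var(P) = 13.375 − (3.625)² = 0.234375;  Var(Q) = 8 − (2)² = 4
Cov(P,Q) = 7.5 − (3.625)(2) = 0.25
Var(-P + 2Q) = (-1)²·0.234375 + (2)²·4 + 2·(-1)·(2)·0.25 = 15.234375

15.234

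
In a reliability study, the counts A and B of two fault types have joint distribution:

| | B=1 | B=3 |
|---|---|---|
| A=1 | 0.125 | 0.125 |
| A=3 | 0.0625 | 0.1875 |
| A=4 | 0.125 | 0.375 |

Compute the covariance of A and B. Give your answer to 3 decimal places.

0.250

E[A] = 3,  E[B] = 2.375
E[AB] = 7.375
Cov(A,B) = E[AB] − E[A]E[B] = 7.375 − (3)(2.375) = 0.25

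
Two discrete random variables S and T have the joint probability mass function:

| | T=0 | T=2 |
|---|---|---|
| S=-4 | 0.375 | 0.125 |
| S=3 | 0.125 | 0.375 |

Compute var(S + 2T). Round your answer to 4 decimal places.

23.2500

E[S] = -0.5,  E[T] = 1,  E[ST] = 1.25
var(S) = 12.5 − (-0.5)² = 12.25;  var(T) = 2 − (1)² = 1
Cov(S,T) = 1.25 − (-0.5)(1) = 1.75
var(S + 2T) = (1)²·12.25 + (2)²·1 + 2·(1)·(2)·1.75 = 23.25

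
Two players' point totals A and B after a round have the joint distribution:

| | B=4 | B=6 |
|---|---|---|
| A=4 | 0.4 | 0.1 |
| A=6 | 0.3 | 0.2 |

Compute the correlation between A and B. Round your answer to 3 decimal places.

E[A] = 5,  E[B] = 4.6
E[AB] = 23.2
Cov(A,B) = E[AB] − E[A]E[B] = 23.2 − (5)(4.6) = 0.2
Var(A) = 1,  Var(B) = 0.84
ρ = 0.2 / √(1·0.84) ≈ 0.218

0.218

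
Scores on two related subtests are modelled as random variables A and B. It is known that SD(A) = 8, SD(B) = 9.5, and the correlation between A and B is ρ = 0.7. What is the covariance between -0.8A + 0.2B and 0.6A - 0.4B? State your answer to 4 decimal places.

-14.5320

Var(A) = (8)² = 64;  Var(B) = (9.5)² = 90.25
Cov(A,B) = ρ·SD(A)·SD(B) = 0.7·8·9.5 = 53.2
Cov(-0.8A + 0.2B, 0.6A - 0.4B) = (-0.8)(0.6)Var(A) + (0.2)(-0.4)Var(B) + [(-0.8)(-0.4) + (0.2)(0.6)]Cov(A,B)
= -0.48·64 + -0.08·90.25 + 0.44·53.2 = -14.532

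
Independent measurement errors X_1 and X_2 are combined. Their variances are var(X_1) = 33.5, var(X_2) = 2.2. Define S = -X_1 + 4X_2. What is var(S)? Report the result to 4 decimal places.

By independence, var(S) = (-1)²var(X_1) + (4)²var(X_2)
= (-1)²·33.5 + (4)²·2.2 = 68.7

68.7000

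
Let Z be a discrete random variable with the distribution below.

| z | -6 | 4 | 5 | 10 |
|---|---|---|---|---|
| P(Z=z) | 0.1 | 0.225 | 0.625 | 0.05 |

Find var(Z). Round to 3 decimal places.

E[Z] = (-6)(0.1) + (4)(0.225) + (5)(0.625) + (10)(0.05) = 3.925
E[Z²] = (-6)²(0.1) + (4)²(0.225) + (5)²(0.625) + (10)²(0.05) = 27.825
var(Z) = E[Z²] − (E[Z])² = 27.825 − (3.925)² = 12.419375

12.419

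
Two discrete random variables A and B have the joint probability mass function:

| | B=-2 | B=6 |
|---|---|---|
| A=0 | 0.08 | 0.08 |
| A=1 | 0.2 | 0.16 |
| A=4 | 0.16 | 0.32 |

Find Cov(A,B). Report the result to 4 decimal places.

E[A] = 2.28,  E[B] = 2.48
E[AB] = 6.96
Cov(A,B) = E[AB] − E[A]E[B] = 6.96 − (2.28)(2.48) = 1.3056

1.3056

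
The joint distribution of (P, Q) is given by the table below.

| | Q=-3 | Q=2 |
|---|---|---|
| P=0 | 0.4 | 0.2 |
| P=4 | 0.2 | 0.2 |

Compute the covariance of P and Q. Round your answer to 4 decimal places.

E[P] = 1.6,  E[Q] = -1
E[PQ] = -0.8
Cov(P,Q) = E[PQ] − E[P]E[Q] = -0.8 − (1.6)(-1) = 0.8

0.8000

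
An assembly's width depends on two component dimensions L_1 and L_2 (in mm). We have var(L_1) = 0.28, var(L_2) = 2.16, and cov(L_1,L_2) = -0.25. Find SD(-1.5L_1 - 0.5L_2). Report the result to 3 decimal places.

var(-1.5L_1 - 0.5L_2) = (-1.5)²·var(L_1) + (-0.5)²·var(L_2) + 2·(-1.5)·(-0.5)·cov(L_1,L_2)
= 2.25·0.28 + 0.25·2.16 + 1.5·-0.25 = 0.795
SD(-1.5L_1 - 0.5L_2) = √0.795 ≈ 0.892

0.892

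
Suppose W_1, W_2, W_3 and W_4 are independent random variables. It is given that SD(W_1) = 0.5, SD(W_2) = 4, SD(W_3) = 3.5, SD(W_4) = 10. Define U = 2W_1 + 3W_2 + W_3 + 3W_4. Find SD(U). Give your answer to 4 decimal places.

var(W_1) = 0.25, var(W_2) = 16, var(W_3) = 12.25, var(W_4) = 100
By independence, var(U) = (2)²var(W_1) + (3)²var(W_2) + (1)²var(W_3) + (3)²var(W_4)
= (2)²·0.25 + (3)²·16 + (1)²·12.25 + (3)²·100 = 1057.25
SD(U) = √1057.25 ≈ 32.5154

32.5154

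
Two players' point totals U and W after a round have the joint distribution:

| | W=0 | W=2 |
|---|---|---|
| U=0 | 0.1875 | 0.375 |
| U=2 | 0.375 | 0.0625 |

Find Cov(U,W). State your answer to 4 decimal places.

E[U] = 0.875,  E[W] = 0.875
E[UW] = 0.25
Cov(U,W) = E[UW] − E[U]E[W] = 0.25 − (0.875)(0.875) = -0.515625

-0.5156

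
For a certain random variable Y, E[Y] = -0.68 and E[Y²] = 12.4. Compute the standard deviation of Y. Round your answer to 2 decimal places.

3.46

Var(Y) = 12.4 − (-0.68)² = 11.9376
σ(Y) = √11.9376 ≈ 3.46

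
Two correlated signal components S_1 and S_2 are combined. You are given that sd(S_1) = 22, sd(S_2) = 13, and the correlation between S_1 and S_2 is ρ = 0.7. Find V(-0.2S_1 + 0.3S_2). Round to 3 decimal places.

V(S_1) = (22)² = 484;  V(S_2) = (13)² = 169
Cov(S_1,S_2) = ρ·sd(S_1)·sd(S_2) = 0.7·22·13 = 200.2
V(-0.2S_1 + 0.3S_2) = (-0.2)²·V(S_1) + (0.3)²·V(S_2) + 2·(-0.2)·(0.3)·Cov(S_1,S_2)
= 0.04·484 + 0.09·169 + -0.12·200.2 = 10.546

10.546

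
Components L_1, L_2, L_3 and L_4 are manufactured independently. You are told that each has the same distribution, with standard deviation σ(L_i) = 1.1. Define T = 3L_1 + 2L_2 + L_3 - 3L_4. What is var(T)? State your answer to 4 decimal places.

var(L_i) = (1.1)² = 1.21
By independence, var(T) = (3)²var(L_1) + (2)²var(L_2) + (1)²var(L_3) + (-3)²var(L_4)
= (3)²·1.21 + (2)²·1.21 + (1)²·1.21 + (-3)²·1.21 = 27.83

27.8300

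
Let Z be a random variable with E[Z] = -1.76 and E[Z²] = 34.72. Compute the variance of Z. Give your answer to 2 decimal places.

31.62

Var(Z) = 34.72 − (-1.76)² = 31.6224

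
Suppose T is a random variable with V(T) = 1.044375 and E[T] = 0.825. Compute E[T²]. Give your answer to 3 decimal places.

1.725

E[T²] = V(T) + (E[T])² = 1.044375 + (0.825)² = 1.725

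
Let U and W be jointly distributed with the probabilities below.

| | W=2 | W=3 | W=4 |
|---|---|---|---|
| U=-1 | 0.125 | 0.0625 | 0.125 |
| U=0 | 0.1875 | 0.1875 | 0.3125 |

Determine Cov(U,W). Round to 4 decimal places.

0.0391

E[U] = -0.3125,  E[W] = 3.125
E[UW] = -0.9375
Cov(U,W) = E[UW] − E[U]E[W] = -0.9375 − (-0.3125)(3.125) = 0.0390625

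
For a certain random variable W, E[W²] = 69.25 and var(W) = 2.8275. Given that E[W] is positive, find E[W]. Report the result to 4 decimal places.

8.1500

(E[W])² = E[W²] − var(W) = 69.25 − 2.8275 = 66.4225
E[W] = √66.4225 = 8.15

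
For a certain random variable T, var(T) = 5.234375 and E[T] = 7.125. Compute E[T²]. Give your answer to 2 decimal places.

E[T²] = var(T) + (E[T])² = 5.234375 + (7.125)² = 56

56.00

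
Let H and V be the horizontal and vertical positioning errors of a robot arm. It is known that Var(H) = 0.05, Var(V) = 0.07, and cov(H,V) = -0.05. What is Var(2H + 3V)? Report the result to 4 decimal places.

Var(2H + 3V) = (2)²·Var(H) + (3)²·Var(V) + 2·(2)·(3)·cov(H,V)
= 4·0.05 + 9·0.07 + 12·-0.05 = 0.23

0.2300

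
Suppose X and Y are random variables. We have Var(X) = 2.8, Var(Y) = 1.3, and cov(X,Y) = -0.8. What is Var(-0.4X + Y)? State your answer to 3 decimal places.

Var(-0.4X + Y) = (-0.4)²·Var(X) + (1)²·Var(Y) + 2·(-0.4)·(1)·cov(X,Y)
= 0.16·2.8 + 1·1.3 + -0.8·-0.8 = 2.388

2.388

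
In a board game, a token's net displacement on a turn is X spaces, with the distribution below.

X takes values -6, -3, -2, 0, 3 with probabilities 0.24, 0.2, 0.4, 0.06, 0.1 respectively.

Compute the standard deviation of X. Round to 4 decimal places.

2.5472

E[X] = (-6)(0.24) + (-3)(0.2) + (-2)(0.4) + (0)(0.06) + (3)(0.1) = -2.54
E[X²] = (-6)²(0.24) + (-3)²(0.2) + (-2)²(0.4) + (0)²(0.06) + (3)²(0.1) = 12.94
var(X) = E[X²] − (E[X])² = 12.94 − (-2.54)² = 6.4884
SD(X) = √6.4884 ≈ 2.5472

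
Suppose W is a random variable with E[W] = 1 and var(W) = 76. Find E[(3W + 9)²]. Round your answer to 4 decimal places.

828.0000

E[3W + 9] = 3·1 + 9 = 12
var(3W + 9) = (3)²·76 = 684
E[(3W + 9)²] = var((3W + 9)) + (E[(3W + 9)])² = 684 + (12)² = 828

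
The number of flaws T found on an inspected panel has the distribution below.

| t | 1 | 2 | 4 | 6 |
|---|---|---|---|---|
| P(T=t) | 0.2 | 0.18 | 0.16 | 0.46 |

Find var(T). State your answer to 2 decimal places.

E[T] = (1)(0.2) + (2)(0.18) + (4)(0.16) + (6)(0.46) = 3.96
E[T²] = (1)²(0.2) + (2)²(0.18) + (4)²(0.16) + (6)²(0.46) = 20.04
var(T) = E[T²] − (E[T])² = 20.04 − (3.96)² = 4.3584

4.36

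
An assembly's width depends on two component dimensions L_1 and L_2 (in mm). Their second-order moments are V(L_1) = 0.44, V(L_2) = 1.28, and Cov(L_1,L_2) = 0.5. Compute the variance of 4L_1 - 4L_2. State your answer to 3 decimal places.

11.520

V(4L_1 - 4L_2) = (4)²·V(L_1) + (-4)²·V(L_2) + 2·(4)·(-4)·Cov(L_1,L_2)
= 16·0.44 + 16·1.28 + -32·0.5 = 11.52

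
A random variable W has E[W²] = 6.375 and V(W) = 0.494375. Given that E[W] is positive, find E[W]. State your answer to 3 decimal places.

(E[W])² = E[W²] − V(W) = 6.375 − 0.494375 = 5.880625
E[W] = √5.880625 = 2.425

2.425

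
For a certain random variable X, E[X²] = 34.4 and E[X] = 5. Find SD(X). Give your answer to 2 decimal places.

3.07

var(X) = 34.4 − (5)² = 9.4
SD(X) = √9.4 ≈ 3.07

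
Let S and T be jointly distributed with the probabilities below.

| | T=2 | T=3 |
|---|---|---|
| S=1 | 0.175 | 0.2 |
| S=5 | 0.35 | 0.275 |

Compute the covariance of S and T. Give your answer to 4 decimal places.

-0.0875

E[S] = 3.5,  E[T] = 2.475
E[ST] = 8.575
Cov(S,T) = E[ST] − E[S]E[T] = 8.575 − (3.5)(2.475) = -0.0875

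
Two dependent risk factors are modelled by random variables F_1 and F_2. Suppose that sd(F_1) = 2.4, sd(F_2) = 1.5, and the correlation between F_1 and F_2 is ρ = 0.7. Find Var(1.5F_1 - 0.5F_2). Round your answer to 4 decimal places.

Var(F_1) = (2.4)² = 5.76;  Var(F_2) = (1.5)² = 2.25
cov(F_1,F_2) = ρ·sd(F_1)·sd(F_2) = 0.7·2.4·1.5 = 2.52
Var(1.5F_1 - 0.5F_2) = (1.5)²·Var(F_1) + (-0.5)²·Var(F_2) + 2·(1.5)·(-0.5)·cov(F_1,F_2)
= 2.25·5.76 + 0.25·2.25 + -1.5·2.52 = 9.7425

9.7425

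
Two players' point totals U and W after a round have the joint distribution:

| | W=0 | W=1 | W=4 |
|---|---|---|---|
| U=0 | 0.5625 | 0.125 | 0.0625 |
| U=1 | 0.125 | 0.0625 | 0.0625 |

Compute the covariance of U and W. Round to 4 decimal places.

0.1406

E[U] = 0.25,  E[W] = 0.6875
E[UW] = 0.3125
cov(U,W) = E[UW] − E[U]E[W] = 0.3125 − (0.25)(0.6875) = 0.140625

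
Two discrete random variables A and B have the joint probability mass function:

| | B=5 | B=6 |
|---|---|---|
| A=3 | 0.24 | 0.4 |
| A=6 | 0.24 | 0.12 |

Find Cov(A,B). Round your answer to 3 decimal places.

-0.202

E[A] = 4.08,  E[B] = 5.52
E[AB] = 22.32
Cov(A,B) = E[AB] − E[A]E[B] = 22.32 − (4.08)(5.52) = -0.2016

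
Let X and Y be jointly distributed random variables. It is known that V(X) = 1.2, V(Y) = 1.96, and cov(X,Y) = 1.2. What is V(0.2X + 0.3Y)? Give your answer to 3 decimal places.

0.368

V(0.2X + 0.3Y) = (0.2)²·V(X) + (0.3)²·V(Y) + 2·(0.2)·(0.3)·cov(X,Y)
= 0.04·1.2 + 0.09·1.96 + 0.12·1.2 = 0.3684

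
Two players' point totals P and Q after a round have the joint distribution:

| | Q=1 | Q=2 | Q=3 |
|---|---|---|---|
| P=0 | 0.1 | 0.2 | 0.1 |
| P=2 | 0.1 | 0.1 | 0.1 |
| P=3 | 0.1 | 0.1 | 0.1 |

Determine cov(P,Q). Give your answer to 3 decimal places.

E[P] = 1.5,  E[Q] = 2
E[PQ] = 3
cov(P,Q) = E[PQ] − E[P]E[Q] = 3 − (1.5)(2) = 0

0.000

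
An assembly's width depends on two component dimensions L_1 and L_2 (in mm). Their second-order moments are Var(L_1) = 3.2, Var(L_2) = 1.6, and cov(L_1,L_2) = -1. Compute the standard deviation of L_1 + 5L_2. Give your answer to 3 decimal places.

Var(L_1 + 5L_2) = (1)²·Var(L_1) + (5)²·Var(L_2) + 2·(1)·(5)·cov(L_1,L_2)
= 1·3.2 + 25·1.6 + 10·-1 = 33.2
SD(L_1 + 5L_2) = √33.2 ≈ 5.762

5.762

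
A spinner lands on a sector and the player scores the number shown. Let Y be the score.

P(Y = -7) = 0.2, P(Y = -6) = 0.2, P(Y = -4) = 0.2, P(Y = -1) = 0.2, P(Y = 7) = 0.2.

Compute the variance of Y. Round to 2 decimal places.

25.36

E[Y] = (-7)(0.2) + (-6)(0.2) + (-4)(0.2) + (-1)(0.2) + (7)(0.2) = -2.2
E[Y²] = (-7)²(0.2) + (-6)²(0.2) + (-4)²(0.2) + (-1)²(0.2) + (7)²(0.2) = 30.2
var(Y) = E[Y²] − (E[Y])² = 30.2 − (-2.2)² = 25.36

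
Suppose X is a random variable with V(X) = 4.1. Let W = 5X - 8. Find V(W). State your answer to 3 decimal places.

102.500

V(5X - 8) = (5)²·V(X) = 25·4.1 = 102.5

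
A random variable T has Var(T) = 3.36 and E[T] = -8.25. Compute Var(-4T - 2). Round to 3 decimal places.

Var(-4T - 2) = (-4)²·Var(T) = 16·3.36 = 53.76

53.760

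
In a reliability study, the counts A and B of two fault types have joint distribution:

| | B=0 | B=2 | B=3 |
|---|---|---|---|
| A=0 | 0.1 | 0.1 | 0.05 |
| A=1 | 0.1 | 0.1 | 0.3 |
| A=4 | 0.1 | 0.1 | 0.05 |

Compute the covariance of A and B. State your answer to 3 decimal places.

-0.200

E[A] = 1.5,  E[B] = 1.8
E[AB] = 2.5
cov(A,B) = E[AB] − E[A]E[B] = 2.5 − (1.5)(1.8) = -0.2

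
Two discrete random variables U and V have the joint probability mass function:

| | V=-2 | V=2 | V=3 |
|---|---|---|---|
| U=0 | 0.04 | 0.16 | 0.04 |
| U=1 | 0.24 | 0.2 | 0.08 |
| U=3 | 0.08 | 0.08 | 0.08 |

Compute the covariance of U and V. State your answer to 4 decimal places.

E[U] = 1.24,  E[V] = 0.76
E[UV] = 0.88
Cov(U,V) = E[UV] − E[U]E[V] = 0.88 − (1.24)(0.76) = -0.0624

-0.0624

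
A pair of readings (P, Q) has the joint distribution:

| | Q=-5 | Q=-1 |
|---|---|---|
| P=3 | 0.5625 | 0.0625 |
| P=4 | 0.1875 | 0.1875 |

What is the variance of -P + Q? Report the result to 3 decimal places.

2.484

E[P] = 3.375,  E[Q] = -4,  E[PQ] = -13.125
var(P) = 11.625 − (3.375)² = 0.234375;  var(Q) = 19 − (-4)² = 3
Cov(P,Q) = -13.125 − (3.375)(-4) = 0.375
var(-P + Q) = (-1)²·0.234375 + (1)²·3 + 2·(-1)·(1)·0.375 = 2.484375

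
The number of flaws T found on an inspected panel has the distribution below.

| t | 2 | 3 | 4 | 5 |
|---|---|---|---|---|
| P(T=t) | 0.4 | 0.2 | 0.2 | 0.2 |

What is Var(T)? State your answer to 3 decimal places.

1.360

E[T] = (2)(0.4) + (3)(0.2) + (4)(0.2) + (5)(0.2) = 3.2
E[T²] = (2)²(0.4) + (3)²(0.2) + (4)²(0.2) + (5)²(0.2) = 11.6
Var(T) = E[T²] − (E[T])² = 11.6 − (3.2)² = 1.36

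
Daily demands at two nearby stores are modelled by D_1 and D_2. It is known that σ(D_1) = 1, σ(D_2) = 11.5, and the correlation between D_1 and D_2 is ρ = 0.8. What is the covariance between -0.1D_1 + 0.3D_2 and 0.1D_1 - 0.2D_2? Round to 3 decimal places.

V(D_1) = (1)² = 1;  V(D_2) = (11.5)² = 132.25
Cov(D_1,D_2) = ρ·σ(D_1)·σ(D_2) = 0.8·1·11.5 = 9.2
Cov(-0.1D_1 + 0.3D_2, 0.1D_1 - 0.2D_2) = (-0.1)(0.1)V(D_1) + (0.3)(-0.2)V(D_2) + [(-0.1)(-0.2) + (0.3)(0.1)]Cov(D_1,D_2)
= -0.01·1 + -0.06·132.25 + 0.05·9.2 = -7.485

-7.485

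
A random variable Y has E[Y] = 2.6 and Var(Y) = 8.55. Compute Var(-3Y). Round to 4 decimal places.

76.9500

Var(-3Y) = (-3)²·Var(Y) = 9·8.55 = 76.95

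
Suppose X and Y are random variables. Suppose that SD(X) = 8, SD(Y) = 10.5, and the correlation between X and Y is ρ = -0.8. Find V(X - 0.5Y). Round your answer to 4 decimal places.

158.7625

V(X) = (8)² = 64;  V(Y) = (10.5)² = 110.25
Cov(X,Y) = ρ·SD(X)·SD(Y) = -0.8·8·10.5 = -67.2
V(X - 0.5Y) = (1)²·V(X) + (-0.5)²·V(Y) + 2·(1)·(-0.5)·Cov(X,Y)
= 1·64 + 0.25·110.25 + -1·-67.2 = 158.7625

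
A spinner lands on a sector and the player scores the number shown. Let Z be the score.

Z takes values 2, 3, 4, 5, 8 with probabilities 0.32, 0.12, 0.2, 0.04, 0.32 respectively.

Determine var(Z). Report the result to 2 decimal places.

E[Z] = (2)(0.32) + (3)(0.12) + (4)(0.2) + (5)(0.04) + (8)(0.32) = 4.56
E[Z²] = (2)²(0.32) + (3)²(0.12) + (4)²(0.2) + (5)²(0.04) + (8)²(0.32) = 27.04
var(Z) = E[Z²] − (E[Z])² = 27.04 − (4.56)² = 6.2464

6.25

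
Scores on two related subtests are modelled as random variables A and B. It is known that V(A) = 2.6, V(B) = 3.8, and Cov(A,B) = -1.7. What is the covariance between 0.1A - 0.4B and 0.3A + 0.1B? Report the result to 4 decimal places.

Cov(0.1A - 0.4B, 0.3A + 0.1B) = (0.1)(0.3)V(A) + (-0.4)(0.1)V(B) + [(0.1)(0.1) + (-0.4)(0.3)]Cov(A,B)
= 0.03·2.6 + -0.04·3.8 + -0.11·-1.7 = 0.113

0.1130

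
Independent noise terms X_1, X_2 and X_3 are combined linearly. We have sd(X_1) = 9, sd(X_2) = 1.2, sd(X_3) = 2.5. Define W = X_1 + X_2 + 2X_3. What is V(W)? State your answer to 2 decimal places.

107.44

V(X_1) = 81, V(X_2) = 1.44, V(X_3) = 6.25
By independence, V(W) = (1)²V(X_1) + (1)²V(X_2) + (2)²V(X_3)
= (1)²·81 + (1)²·1.44 + (2)²·6.25 = 107.44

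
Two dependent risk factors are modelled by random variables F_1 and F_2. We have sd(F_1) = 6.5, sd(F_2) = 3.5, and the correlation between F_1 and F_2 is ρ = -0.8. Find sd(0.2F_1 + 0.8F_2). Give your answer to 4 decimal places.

1.9251

Var(F_1) = (6.5)² = 42.25;  Var(F_2) = (3.5)² = 12.25
Cov(F_1,F_2) = ρ·sd(F_1)·sd(F_2) = -0.8·6.5·3.5 = -18.2
Var(0.2F_1 + 0.8F_2) = (0.2)²·Var(F_1) + (0.8)²·Var(F_2) + 2·(0.2)·(0.8)·Cov(F_1,F_2)
= 0.04·42.25 + 0.64·12.25 + 0.32·-18.2 = 3.706
sd(0.2F_1 + 0.8F_2) = √3.706 ≈ 1.9251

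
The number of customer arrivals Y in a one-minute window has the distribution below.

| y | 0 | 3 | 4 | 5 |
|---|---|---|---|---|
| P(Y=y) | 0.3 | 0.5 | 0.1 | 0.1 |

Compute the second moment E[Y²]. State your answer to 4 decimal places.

8.6000

E[Y²] = (0)²(0.3) + (3)²(0.5) + (4)²(0.1) + (5)²(0.1) = 8.6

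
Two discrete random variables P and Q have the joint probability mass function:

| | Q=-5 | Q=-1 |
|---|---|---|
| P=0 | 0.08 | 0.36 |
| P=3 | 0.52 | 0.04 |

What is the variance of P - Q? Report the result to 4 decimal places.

10.4736

E[P] = 1.68,  E[Q] = -3.4,  E[PQ] = -7.92
var(P) = 5.04 − (1.68)² = 2.2176;  var(Q) = 15.4 − (-3.4)² = 3.84
Cov(P,Q) = -7.92 − (1.68)(-3.4) = -2.208
var(P - Q) = (1)²·2.2176 + (-1)²·3.84 + 2·(1)·(-1)·-2.208 = 10.4736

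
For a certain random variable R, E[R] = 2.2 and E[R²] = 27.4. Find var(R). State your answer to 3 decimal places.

var(R) = 27.4 − (2.2)² = 22.56

22.560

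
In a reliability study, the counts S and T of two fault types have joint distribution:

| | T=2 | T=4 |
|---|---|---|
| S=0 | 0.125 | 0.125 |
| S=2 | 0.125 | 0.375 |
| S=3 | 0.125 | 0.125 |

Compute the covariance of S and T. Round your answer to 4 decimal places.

E[S] = 1.75,  E[T] = 3.25
E[ST] = 5.75
Cov(S,T) = E[ST] − E[S]E[T] = 5.75 − (1.75)(3.25) = 0.0625

0.0625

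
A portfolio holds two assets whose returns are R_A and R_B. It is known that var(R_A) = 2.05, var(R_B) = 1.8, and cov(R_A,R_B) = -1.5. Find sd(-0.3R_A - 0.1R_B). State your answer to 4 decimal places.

0.3354

var(-0.3R_A - 0.1R_B) = (-0.3)²·var(R_A) + (-0.1)²·var(R_B) + 2·(-0.3)·(-0.1)·cov(R_A,R_B)
= 0.09·2.05 + 0.01·1.8 + 0.06·-1.5 = 0.1125
sd(-0.3R_A - 0.1R_B) = √0.1125 ≈ 0.3354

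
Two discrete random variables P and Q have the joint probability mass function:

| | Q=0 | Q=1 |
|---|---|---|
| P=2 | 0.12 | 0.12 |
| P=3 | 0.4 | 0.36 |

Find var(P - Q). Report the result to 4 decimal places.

0.4416

E[P] = 2.76,  E[Q] = 0.48,  E[PQ] = 1.32
var(P) = 7.8 − (2.76)² = 0.1824;  var(Q) = 0.48 − (0.48)² = 0.2496
Cov(P,Q) = 1.32 − (2.76)(0.48) = -0.0048
var(P - Q) = (1)²·0.1824 + (-1)²·0.2496 + 2·(1)·(-1)·-0.0048 = 0.4416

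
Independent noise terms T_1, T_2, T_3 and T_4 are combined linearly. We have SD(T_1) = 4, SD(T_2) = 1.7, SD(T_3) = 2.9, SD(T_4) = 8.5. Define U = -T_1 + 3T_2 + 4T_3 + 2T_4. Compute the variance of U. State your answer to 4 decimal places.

465.5700

Var(T_1) = 16, Var(T_2) = 2.89, Var(T_3) = 8.41, Var(T_4) = 72.25
By independence, Var(U) = (-1)²Var(T_1) + (3)²Var(T_2) + (4)²Var(T_3) + (2)²Var(T_4)
= (-1)²·16 + (3)²·2.89 + (4)²·8.41 + (2)²·72.25 = 465.57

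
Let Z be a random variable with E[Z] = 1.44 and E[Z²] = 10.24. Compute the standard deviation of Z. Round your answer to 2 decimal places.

Var(Z) = 10.24 − (1.44)² = 8.1664
SD(Z) = √8.1664 ≈ 2.86

2.86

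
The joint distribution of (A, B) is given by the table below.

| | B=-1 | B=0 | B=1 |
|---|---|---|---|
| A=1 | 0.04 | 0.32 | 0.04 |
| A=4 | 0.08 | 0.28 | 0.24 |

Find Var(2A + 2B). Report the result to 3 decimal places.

11.674

E[A] = 2.8,  E[B] = 0.16,  E[AB] = 0.64
Var(A) = 10 − (2.8)² = 2.16;  Var(B) = 0.4 − (0.16)² = 0.3744
Cov(A,B) = 0.64 − (2.8)(0.16) = 0.192
Var(2A + 2B) = (2)²·2.16 + (2)²·0.3744 + 2·(2)·(2)·0.192 = 11.6736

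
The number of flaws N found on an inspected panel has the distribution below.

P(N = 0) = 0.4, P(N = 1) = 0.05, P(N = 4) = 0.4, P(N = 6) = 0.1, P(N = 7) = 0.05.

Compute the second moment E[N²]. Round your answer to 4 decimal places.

12.5000

E[N²] = (0)²(0.4) + (1)²(0.05) + (4)²(0.4) + (6)²(0.1) + (7)²(0.05) = 12.5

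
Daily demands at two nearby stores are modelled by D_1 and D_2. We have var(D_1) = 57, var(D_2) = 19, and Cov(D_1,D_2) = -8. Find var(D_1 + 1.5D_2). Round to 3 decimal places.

var(D_1 + 1.5D_2) = (1)²·var(D_1) + (1.5)²·var(D_2) + 2·(1)·(1.5)·Cov(D_1,D_2)
= 1·57 + 2.25·19 + 3·-8 = 75.75

75.750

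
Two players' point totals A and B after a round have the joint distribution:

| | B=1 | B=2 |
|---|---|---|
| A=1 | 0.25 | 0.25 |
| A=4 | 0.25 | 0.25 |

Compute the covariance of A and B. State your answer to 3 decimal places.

E[A] = 2.5,  E[B] = 1.5
E[AB] = 3.75
Cov(A,B) = E[AB] − E[A]E[B] = 3.75 − (2.5)(1.5) = 0

0.000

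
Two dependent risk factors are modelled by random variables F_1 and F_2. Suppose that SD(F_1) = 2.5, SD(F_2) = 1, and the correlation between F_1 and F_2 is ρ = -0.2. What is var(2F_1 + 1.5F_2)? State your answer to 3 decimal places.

var(F_1) = (2.5)² = 6.25;  var(F_2) = (1)² = 1
Cov(F_1,F_2) = ρ·SD(F_1)·SD(F_2) = -0.2·2.5·1 = -0.5
var(2F_1 + 1.5F_2) = (2)²·var(F_1) + (1.5)²·var(F_2) + 2·(2)·(1.5)·Cov(F_1,F_2)
= 4·6.25 + 2.25·1 + 6·-0.5 = 24.25

24.250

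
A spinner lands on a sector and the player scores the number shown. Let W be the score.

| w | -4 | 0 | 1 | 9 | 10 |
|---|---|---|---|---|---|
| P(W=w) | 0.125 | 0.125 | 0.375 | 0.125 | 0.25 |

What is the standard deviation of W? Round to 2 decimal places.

E[W] = (-4)(0.125) + (0)(0.125) + (1)(0.375) + (9)(0.125) + (10)(0.25) = 3.5
E[W²] = (-4)²(0.125) + (0)²(0.125) + (1)²(0.375) + (9)²(0.125) + (10)²(0.25) = 37.5
V(W) = E[W²] − (E[W])² = 37.5 − (3.5)² = 25.25
σ(W) = √25.25 ≈ 5.02

5.02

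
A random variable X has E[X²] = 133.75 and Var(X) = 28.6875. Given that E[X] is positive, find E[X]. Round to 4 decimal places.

10.2500

(E[X])² = E[X²] − Var(X) = 133.75 − 28.6875 = 105.0625
E[X] = √105.0625 = 10.25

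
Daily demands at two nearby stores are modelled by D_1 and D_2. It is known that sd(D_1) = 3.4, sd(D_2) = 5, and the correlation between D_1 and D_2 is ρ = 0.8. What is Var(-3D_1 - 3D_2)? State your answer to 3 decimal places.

Var(D_1) = (3.4)² = 11.56;  Var(D_2) = (5)² = 25
Cov(D_1,D_2) = ρ·sd(D_1)·sd(D_2) = 0.8·3.4·5 = 13.6
Var(-3D_1 - 3D_2) = (-3)²·Var(D_1) + (-3)²·Var(D_2) + 2·(-3)·(-3)·Cov(D_1,D_2)
= 9·11.56 + 9·25 + 18·13.6 = 573.84

573.840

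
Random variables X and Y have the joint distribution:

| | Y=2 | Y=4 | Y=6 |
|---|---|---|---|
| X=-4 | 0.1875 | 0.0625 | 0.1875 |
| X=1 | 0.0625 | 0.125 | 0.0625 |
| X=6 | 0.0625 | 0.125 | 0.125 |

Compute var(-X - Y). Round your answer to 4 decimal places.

E[X] = 0.375,  E[Y] = 4.125,  E[XY] = 2.25
var(X) = 18.5 − (0.375)² = 18.359375;  var(Y) = 19.75 − (4.125)² = 2.734375
cov(X,Y) = 2.25 − (0.375)(4.125) = 0.703125
var(-X - Y) = (-1)²·18.359375 + (-1)²·2.734375 + 2·(-1)·(-1)·0.703125 = 22.5

22.5000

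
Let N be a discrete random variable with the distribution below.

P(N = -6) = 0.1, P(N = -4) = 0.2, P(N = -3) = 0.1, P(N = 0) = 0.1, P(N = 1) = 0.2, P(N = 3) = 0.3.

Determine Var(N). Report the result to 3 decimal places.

10.240

E[N] = (-6)(0.1) + (-4)(0.2) + (-3)(0.1) + (0)(0.1) + (1)(0.2) + (3)(0.3) = -0.6
E[N²] = (-6)²(0.1) + (-4)²(0.2) + (-3)²(0.1) + (0)²(0.1) + (1)²(0.2) + (3)²(0.3) = 10.6
Var(N) = E[N²] − (E[N])² = 10.6 − (-0.6)² = 10.24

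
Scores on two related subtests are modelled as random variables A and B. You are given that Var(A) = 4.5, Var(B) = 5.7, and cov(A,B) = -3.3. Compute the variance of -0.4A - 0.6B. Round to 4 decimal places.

Var(-0.4A - 0.6B) = (-0.4)²·Var(A) + (-0.6)²·Var(B) + 2·(-0.4)·(-0.6)·cov(A,B)
= 0.16·4.5 + 0.36·5.7 + 0.48·-3.3 = 1.188

1.1880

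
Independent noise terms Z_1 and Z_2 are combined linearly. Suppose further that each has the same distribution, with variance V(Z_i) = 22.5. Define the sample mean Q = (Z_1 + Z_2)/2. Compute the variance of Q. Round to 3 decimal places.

By independence, V(Q) = (0.5)²V(Z_1) + (0.5)²V(Z_2)
= (0.5)²·22.5 + (0.5)²·22.5 = 11.25

11.250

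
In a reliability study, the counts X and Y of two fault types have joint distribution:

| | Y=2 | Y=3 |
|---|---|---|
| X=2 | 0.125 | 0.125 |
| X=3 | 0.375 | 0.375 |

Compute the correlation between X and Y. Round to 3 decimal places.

0.000

E[X] = 2.75,  E[Y] = 2.5
E[XY] = 6.875
Cov(X,Y) = E[XY] − E[X]E[Y] = 6.875 − (2.75)(2.5) = 0
Var(X) = 0.1875,  Var(Y) = 0.25
ρ = 0 / √(0.1875·0.25) ≈ 0.000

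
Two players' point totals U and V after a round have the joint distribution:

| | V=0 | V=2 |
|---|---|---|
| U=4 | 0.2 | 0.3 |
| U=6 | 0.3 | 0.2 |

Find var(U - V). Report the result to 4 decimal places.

E[U] = 5,  E[V] = 1,  E[UV] = 4.8
var(U) = 26 − (5)² = 1;  var(V) = 2 − (1)² = 1
Cov(U,V) = 4.8 − (5)(1) = -0.2
var(U - V) = (1)²·1 + (-1)²·1 + 2·(1)·(-1)·-0.2 = 2.4

2.4000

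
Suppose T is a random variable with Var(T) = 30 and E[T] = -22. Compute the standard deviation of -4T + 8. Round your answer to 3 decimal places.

Var(-4T + 8) = (-4)²·30 = 480
σ(-4T + 8) = √480 ≈ 21.909

21.909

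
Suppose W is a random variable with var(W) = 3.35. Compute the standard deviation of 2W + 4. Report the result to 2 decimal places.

var(2W + 4) = (2)²·3.35 = 13.4
sd(2W + 4) = √13.4 ≈ 3.66

3.66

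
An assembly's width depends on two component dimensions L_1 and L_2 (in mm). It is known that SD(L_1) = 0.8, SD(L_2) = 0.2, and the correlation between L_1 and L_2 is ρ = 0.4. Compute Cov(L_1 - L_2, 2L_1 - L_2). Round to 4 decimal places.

var(L_1) = (0.8)² = 0.64;  var(L_2) = (0.2)² = 0.04
Cov(L_1,L_2) = ρ·SD(L_1)·SD(L_2) = 0.4·0.8·0.2 = 0.064
Cov(L_1 - L_2, 2L_1 - L_2) = (1)(2)var(L_1) + (-1)(-1)var(L_2) + [(1)(-1) + (-1)(2)]Cov(L_1,L_2)
= 2·0.64 + 1·0.04 + -3·0.064 = 1.128

1.1280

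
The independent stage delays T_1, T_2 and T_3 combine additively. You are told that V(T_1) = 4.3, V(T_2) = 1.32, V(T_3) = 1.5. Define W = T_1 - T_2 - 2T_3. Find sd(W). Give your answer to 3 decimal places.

3.409

By independence, V(W) = (1)²V(T_1) + (-1)²V(T_2) + (-2)²V(T_3)
= (1)²·4.3 + (-1)²·1.32 + (-2)²·1.5 = 11.62
sd(W) = √11.62 ≈ 3.409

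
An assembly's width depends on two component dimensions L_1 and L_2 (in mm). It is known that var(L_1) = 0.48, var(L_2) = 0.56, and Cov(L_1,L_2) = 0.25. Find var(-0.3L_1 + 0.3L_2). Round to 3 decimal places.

var(-0.3L_1 + 0.3L_2) = (-0.3)²·var(L_1) + (0.3)²·var(L_2) + 2·(-0.3)·(0.3)·Cov(L_1,L_2)
= 0.09·0.48 + 0.09·0.56 + -0.18·0.25 = 0.0486

0.049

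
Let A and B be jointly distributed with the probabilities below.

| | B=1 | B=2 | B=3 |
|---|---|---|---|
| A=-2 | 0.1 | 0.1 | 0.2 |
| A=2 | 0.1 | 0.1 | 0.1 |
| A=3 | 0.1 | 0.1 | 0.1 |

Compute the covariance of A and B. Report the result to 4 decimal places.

E[A] = 0.7,  E[B] = 2.1
E[AB] = 1.2
cov(A,B) = E[AB] − E[A]E[B] = 1.2 − (0.7)(2.1) = -0.27

-0.2700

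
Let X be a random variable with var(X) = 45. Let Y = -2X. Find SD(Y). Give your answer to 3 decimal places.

var(-2X) = (-2)²·45 = 180
SD(Y) = √180 ≈ 13.416

13.416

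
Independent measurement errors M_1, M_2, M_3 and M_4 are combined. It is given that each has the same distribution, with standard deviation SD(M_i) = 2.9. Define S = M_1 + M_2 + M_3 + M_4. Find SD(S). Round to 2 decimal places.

V(M_i) = (2.9)² = 8.41
By independence, V(S) = (1)²V(M_1) + (1)²V(M_2) + (1)²V(M_3) + (1)²V(M_4)
= (1)²·8.41 + (1)²·8.41 + (1)²·8.41 + (1)²·8.41 = 33.64
SD(S) = √33.64 ≈ 5.80

5.80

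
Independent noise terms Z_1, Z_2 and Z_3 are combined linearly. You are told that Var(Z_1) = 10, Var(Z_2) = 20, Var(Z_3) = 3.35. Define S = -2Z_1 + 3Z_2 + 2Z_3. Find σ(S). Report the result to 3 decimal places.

15.277

By independence, Var(S) = (-2)²Var(Z_1) + (3)²Var(Z_2) + (2)²Var(Z_3)
= (-2)²·10 + (3)²·20 + (2)²·3.35 = 233.4
σ(S) = √233.4 ≈ 15.277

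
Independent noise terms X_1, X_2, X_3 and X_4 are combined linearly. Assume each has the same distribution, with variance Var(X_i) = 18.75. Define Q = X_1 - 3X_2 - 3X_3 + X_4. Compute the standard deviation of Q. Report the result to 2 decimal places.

19.36

By independence, Var(Q) = (1)²Var(X_1) + (-3)²Var(X_2) + (-3)²Var(X_3) + (1)²Var(X_4)
= (1)²·18.75 + (-3)²·18.75 + (-3)²·18.75 + (1)²·18.75 = 375
SD(Q) = √375 ≈ 19.36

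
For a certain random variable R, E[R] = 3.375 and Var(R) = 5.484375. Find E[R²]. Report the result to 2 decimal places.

E[R²] = Var(R) + (E[R])² = 5.484375 + (3.375)² = 16.875

16.88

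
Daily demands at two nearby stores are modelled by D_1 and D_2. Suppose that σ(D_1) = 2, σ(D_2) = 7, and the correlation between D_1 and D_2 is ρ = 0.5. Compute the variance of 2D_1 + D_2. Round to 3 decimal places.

93.000

Var(D_1) = (2)² = 4;  Var(D_2) = (7)² = 49
Cov(D_1,D_2) = ρ·σ(D_1)·σ(D_2) = 0.5·2·7 = 7
Var(2D_1 + D_2) = (2)²·Var(D_1) + (1)²·Var(D_2) + 2·(2)·(1)·Cov(D_1,D_2)
= 4·4 + 1·49 + 4·7 = 93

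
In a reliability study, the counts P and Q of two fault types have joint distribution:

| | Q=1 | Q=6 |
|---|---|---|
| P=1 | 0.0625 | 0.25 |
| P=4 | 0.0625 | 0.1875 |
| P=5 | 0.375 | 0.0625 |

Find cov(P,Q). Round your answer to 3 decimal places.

E[P] = 3.5,  E[Q] = 3.5
E[PQ] = 10.0625
cov(P,Q) = E[PQ] − E[P]E[Q] = 10.0625 − (3.5)(3.5) = -2.1875

-2.188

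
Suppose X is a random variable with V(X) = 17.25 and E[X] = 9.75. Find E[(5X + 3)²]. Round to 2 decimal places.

3109.31

E[5X + 3] = 5·9.75 + 3 = 51.75
V(5X + 3) = (5)²·17.25 = 431.25
E[(5X + 3)²] = V((5X + 3)) + (E[(5X + 3)])² = 431.25 + (51.75)² = 3109.3125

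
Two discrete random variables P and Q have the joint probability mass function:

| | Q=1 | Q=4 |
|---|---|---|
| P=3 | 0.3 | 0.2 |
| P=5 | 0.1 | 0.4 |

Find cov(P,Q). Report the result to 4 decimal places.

E[P] = 4,  E[Q] = 2.8
E[PQ] = 11.8
cov(P,Q) = E[PQ] − E[P]E[Q] = 11.8 − (4)(2.8) = 0.6

0.6000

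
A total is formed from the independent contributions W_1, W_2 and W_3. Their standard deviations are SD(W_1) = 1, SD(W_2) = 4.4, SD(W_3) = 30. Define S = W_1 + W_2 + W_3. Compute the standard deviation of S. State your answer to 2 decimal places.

Var(W_1) = 1, Var(W_2) = 19.36, Var(W_3) = 900
By independence, Var(S) = (1)²Var(W_1) + (1)²Var(W_2) + (1)²Var(W_3)
= (1)²·1 + (1)²·19.36 + (1)²·900 = 920.36
SD(S) = √920.36 ≈ 30.34

30.34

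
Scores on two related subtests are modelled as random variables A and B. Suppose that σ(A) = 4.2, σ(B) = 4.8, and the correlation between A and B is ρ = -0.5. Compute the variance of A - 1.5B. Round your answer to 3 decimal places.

var(A) = (4.2)² = 17.64;  var(B) = (4.8)² = 23.04
Cov(A,B) = ρ·σ(A)·σ(B) = -0.5·4.2·4.8 = -10.08
var(A - 1.5B) = (1)²·var(A) + (-1.5)²·var(B) + 2·(1)·(-1.5)·Cov(A,B)
= 1·17.64 + 2.25·23.04 + -3·-10.08 = 99.72

99.720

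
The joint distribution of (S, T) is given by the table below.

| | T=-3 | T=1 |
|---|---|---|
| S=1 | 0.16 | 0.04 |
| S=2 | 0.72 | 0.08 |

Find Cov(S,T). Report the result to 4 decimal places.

-0.0640

E[S] = 1.8,  E[T] = -2.52
E[ST] = -4.6
Cov(S,T) = E[ST] − E[S]E[T] = -4.6 − (1.8)(-2.52) = -0.064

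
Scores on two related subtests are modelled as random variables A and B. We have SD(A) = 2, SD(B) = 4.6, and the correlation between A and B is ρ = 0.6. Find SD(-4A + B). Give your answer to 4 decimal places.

Var(A) = (2)² = 4;  Var(B) = (4.6)² = 21.16
cov(A,B) = ρ·SD(A)·SD(B) = 0.6·2·4.6 = 5.52
Var(-4A + B) = (-4)²·Var(A) + (1)²·Var(B) + 2·(-4)·(1)·cov(A,B)
= 16·4 + 1·21.16 + -8·5.52 = 41
SD(-4A + B) = √41 ≈ 6.4031

6.4031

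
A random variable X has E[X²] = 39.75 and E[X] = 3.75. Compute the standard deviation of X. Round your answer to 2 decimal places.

5.07

Var(X) = 39.75 − (3.75)² = 25.6875
SD(X) = √25.6875 ≈ 5.07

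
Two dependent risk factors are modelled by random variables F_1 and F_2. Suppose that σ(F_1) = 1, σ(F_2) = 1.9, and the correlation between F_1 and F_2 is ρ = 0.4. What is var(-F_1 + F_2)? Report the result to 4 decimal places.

3.0900

var(F_1) = (1)² = 1;  var(F_2) = (1.9)² = 3.61
Cov(F_1,F_2) = ρ·σ(F_1)·σ(F_2) = 0.4·1·1.9 = 0.76
var(-F_1 + F_2) = (-1)²·var(F_1) + (1)²·var(F_2) + 2·(-1)·(1)·Cov(F_1,F_2)
= 1·1 + 1·3.61 + -2·0.76 = 3.09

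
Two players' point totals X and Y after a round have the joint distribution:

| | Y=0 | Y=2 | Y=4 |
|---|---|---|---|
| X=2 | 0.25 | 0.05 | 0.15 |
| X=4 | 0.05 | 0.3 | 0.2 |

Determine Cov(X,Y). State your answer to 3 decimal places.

0.490

E[X] = 3.1,  E[Y] = 2.1
E[XY] = 7
Cov(X,Y) = E[XY] − E[X]E[Y] = 7 − (3.1)(2.1) = 0.49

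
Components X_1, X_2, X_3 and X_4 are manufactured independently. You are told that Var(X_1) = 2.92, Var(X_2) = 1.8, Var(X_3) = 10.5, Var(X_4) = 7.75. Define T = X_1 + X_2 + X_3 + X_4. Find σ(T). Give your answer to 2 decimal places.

4.79

By independence, Var(T) = (1)²Var(X_1) + (1)²Var(X_2) + (1)²Var(X_3) + (1)²Var(X_4)
= (1)²·2.92 + (1)²·1.8 + (1)²·10.5 + (1)²·7.75 = 22.97
σ(T) = √22.97 ≈ 4.79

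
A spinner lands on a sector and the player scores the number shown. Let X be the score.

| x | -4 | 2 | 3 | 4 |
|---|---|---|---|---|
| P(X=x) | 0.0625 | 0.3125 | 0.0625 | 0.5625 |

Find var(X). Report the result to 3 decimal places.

E[X] = (-4)(0.0625) + (2)(0.3125) + (3)(0.0625) + (4)(0.5625) = 2.8125
E[X²] = (-4)²(0.0625) + (2)²(0.3125) + (3)²(0.0625) + (4)²(0.5625) = 11.8125
var(X) = E[X²] − (E[X])² = 11.8125 − (2.8125)² = 3.90234375

3.902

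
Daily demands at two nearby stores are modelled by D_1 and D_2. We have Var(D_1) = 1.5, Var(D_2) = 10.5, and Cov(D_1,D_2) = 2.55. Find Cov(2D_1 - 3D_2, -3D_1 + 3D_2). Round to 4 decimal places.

Cov(2D_1 - 3D_2, -3D_1 + 3D_2) = (2)(-3)Var(D_1) + (-3)(3)Var(D_2) + [(2)(3) + (-3)(-3)]Cov(D_1,D_2)
= -6·1.5 + -9·10.5 + 15·2.55 = -65.25

-65.2500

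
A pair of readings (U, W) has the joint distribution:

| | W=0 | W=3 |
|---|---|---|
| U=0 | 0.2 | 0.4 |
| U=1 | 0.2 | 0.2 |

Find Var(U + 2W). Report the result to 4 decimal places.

8.4000

E[U] = 0.4,  E[W] = 1.8,  E[UW] = 0.6
Var(U) = 0.4 − (0.4)² = 0.24;  Var(W) = 5.4 − (1.8)² = 2.16
Cov(U,W) = 0.6 − (0.4)(1.8) = -0.12
Var(U + 2W) = (1)²·0.24 + (2)²·2.16 + 2·(1)·(2)·-0.12 = 8.4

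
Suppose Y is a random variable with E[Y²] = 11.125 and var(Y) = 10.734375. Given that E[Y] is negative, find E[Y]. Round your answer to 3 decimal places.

(E[Y])² = E[Y²] − var(Y) = 11.125 − 10.734375 = 0.390625
E[Y] = −√0.390625 = -0.625

-0.625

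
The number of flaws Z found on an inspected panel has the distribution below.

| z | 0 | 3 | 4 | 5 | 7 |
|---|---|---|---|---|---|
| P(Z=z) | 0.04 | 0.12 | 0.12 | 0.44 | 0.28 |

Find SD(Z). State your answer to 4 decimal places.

E[Z] = (0)(0.04) + (3)(0.12) + (4)(0.12) + (5)(0.44) + (7)(0.28) = 5
E[Z²] = (0)²(0.04) + (3)²(0.12) + (4)²(0.12) + (5)²(0.44) + (7)²(0.28) = 27.72
V(Z) = E[Z²] − (E[Z])² = 27.72 − (5)² = 2.72
SD(Z) = √2.72 ≈ 1.6492

1.6492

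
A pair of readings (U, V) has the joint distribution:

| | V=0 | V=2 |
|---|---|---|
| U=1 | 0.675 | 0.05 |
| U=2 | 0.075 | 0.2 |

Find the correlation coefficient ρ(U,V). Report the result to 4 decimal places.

0.6788

E[U] = 1.275,  E[V] = 0.5
E[UV] = 0.9
cov(U,V) = E[UV] − E[U]E[V] = 0.9 − (1.275)(0.5) = 0.2625
var(U) = 0.199375,  var(V) = 0.75
ρ = 0.2625 / √(0.199375·0.75) ≈ 0.6788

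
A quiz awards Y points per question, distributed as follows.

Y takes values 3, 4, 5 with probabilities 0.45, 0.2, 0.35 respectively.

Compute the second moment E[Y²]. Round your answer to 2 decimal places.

E[Y²] = (3)²(0.45) + (4)²(0.2) + (5)²(0.35) = 16

16.00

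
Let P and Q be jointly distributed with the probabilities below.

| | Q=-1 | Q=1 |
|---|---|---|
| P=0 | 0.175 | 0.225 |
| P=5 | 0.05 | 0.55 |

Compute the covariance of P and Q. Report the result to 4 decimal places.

E[P] = 3,  E[Q] = 0.55
E[PQ] = 2.5
Cov(P,Q) = E[PQ] − E[P]E[Q] = 2.5 − (3)(0.55) = 0.85

0.8500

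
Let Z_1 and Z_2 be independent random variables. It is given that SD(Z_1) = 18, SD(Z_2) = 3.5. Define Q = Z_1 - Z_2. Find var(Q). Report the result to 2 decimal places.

var(Z_1) = 324, var(Z_2) = 12.25
By independence, var(Q) = (1)²var(Z_1) + (-1)²var(Z_2)
= (1)²·324 + (-1)²·12.25 = 336.25

336.25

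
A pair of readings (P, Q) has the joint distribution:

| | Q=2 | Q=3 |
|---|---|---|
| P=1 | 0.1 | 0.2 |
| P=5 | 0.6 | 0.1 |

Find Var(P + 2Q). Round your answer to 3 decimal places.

E[P] = 3.8,  E[Q] = 2.3,  E[PQ] = 8.3
Var(P) = 17.8 − (3.8)² = 3.36;  Var(Q) = 5.5 − (2.3)² = 0.21
Cov(P,Q) = 8.3 − (3.8)(2.3) = -0.44
Var(P + 2Q) = (1)²·3.36 + (2)²·0.21 + 2·(1)·(2)·-0.44 = 2.44

2.440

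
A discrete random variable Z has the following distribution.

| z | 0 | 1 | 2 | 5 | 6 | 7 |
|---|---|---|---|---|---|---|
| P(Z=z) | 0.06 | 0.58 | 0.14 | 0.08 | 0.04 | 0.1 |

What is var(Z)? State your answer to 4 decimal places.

E[Z] = (0)(0.06) + (1)(0.58) + (2)(0.14) + (5)(0.08) + (6)(0.04) + (7)(0.1) = 2.2
E[Z²] = (0)²(0.06) + (1)²(0.58) + (2)²(0.14) + (5)²(0.08) + (6)²(0.04) + (7)²(0.1) = 9.48
var(Z) = E[Z²] − (E[Z])² = 9.48 − (2.2)² = 4.64

4.6400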